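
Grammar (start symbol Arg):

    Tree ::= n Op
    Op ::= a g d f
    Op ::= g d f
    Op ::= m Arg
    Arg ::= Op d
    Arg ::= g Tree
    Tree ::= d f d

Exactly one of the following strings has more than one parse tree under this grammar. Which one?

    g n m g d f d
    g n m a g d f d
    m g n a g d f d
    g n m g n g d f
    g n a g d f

g n m g d f d

g n m g d f d: 2 trees
g n m a g d f d: 1 tree
m g n a g d f d: 1 tree
g n m g n g d f: 1 tree
g n a g d f: 1 tree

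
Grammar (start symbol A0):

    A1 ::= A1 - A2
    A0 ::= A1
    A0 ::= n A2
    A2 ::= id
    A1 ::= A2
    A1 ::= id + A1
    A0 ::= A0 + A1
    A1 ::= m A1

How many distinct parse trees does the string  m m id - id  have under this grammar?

Parse trees for m m id - id:
  [A0 [A1 [A1 m [A1 m [A1 [A2 id]]]] - [A2 id]]]
  [A0 [A1 m [A1 [A1 m [A1 [A2 id]]] - [A2 id]]]]
  [A0 [A1 m [A1 m [A1 [A1 [A2 id]] - [A2 id]]]]]

3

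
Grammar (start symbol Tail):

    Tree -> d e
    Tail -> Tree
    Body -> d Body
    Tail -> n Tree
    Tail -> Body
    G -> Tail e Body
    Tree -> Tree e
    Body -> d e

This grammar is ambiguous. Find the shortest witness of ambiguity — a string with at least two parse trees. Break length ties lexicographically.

length 2: d e has 2 parse trees

Two derivations of d e:
  Tail ⇒ Tree ⇒ d e
  Tail ⇒ Body ⇒ d e

d e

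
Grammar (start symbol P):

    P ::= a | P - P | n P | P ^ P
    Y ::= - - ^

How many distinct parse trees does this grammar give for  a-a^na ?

2

Parse trees for a-a^na:
  [P [P a] - [P [P a] ^ [P n [P a]]]]
  [P [P [P a] - [P a]] ^ [P n [P a]]]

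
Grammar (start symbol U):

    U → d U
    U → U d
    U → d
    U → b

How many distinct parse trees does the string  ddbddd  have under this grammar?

Parse trees for ddbddd (showing first 6 of 10):
  [U d [U d [U [U [U [U b] d] d] d]]]
  [U d [U [U d [U [U [U b] d] d]] d]]
  [U d [U [U [U d [U [U b] d]] d] d]]
  [U d [U [U [U [U d [U b]] d] d] d]]
  [U [U d [U d [U [U [U b] d] d]]] d]
  [U [U d [U [U d [U [U b] d]] d]] d]

10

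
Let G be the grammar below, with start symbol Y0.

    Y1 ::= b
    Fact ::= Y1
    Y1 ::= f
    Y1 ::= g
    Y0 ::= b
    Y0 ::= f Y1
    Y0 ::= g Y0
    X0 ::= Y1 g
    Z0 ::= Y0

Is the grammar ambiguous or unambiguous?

Unambiguous

Only Y0, Y1 are reachable from Y0; ignoring the rest: Each reachable nonterminal has at most one production per leading terminal, and all productions are right-linear; the derivation is determined token-by-token.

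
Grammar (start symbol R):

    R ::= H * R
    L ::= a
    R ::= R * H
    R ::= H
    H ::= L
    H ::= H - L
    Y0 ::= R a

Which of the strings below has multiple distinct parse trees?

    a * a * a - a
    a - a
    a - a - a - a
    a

a * a * a - a

a * a * a - a: 4 trees
a - a: 1 tree
a - a - a - a: 1 tree
a: 1 tree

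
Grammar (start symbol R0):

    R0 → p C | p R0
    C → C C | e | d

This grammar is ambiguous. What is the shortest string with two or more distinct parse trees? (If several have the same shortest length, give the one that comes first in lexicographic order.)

length 2: no string has ≥2 trees
length 3: no string has ≥2 trees
length 4: p d d d has 2 parse trees

Two derivations of p d d d:
  R0 ⇒ p C ⇒ p C C ⇒ p C C C ⇒ p d C C ⇒ p d d C ⇒ p d d d
  R0 ⇒ p C ⇒ p C C ⇒ p d C ⇒ p d C C ⇒ p d d C ⇒ p d d d

p d d d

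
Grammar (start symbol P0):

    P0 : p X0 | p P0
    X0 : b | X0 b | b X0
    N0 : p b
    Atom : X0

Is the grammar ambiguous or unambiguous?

Witness: p b b

Derivation 1: P0 ⇒ p X0 ⇒ p X0 b ⇒ p b b
Derivation 2: P0 ⇒ p X0 ⇒ p b X0 ⇒ p b b

Two distinct leftmost derivations for the same string.

Ambiguous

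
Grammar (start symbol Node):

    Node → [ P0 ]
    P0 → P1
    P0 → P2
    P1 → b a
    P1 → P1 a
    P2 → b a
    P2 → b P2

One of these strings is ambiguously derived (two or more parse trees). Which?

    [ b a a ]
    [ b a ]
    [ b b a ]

[ b a ]

[ b a a ]: 1 tree
[ b a ]: 2 trees
[ b b a ]: 1 tree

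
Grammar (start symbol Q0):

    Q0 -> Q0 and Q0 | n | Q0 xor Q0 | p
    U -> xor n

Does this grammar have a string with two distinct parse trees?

Ambiguous

Witness: n and n and n

Derivation 1: Q0 ⇒ Q0 and Q0 ⇒ Q0 and Q0 and Q0 ⇒ n and Q0 and Q0 ⇒ n and n and Q0 ⇒ n and n and n
Derivation 2: Q0 ⇒ Q0 and Q0 ⇒ n and Q0 ⇒ n and Q0 and Q0 ⇒ n and n and Q0 ⇒ n and n and n

Two distinct leftmost derivations for the same string.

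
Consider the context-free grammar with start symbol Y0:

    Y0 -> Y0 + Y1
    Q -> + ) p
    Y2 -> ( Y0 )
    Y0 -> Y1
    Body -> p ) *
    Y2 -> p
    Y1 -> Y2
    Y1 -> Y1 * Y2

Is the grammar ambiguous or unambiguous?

(Body, Q are unreachable from Y0, so their rules don't affect L(Y0).) Y0 → Y0 + Y1 | Y1  ;  Y1 → Y1 * Y2 | Y2  — a left-associative chain with Y2 at the bottom. Each string factors uniquely by precedence.

Unambiguous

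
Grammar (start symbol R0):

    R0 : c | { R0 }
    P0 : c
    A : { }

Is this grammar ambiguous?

Unambiguous

(P0, A are unreachable from R0, so their rules don't affect L(R0).) Each string is a nest of matched brackets around a single atom. An opening bracket forces the recursive rule; an atom forces the base rule.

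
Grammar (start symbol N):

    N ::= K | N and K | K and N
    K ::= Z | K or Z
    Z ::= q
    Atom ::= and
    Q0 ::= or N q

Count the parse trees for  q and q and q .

Parse trees for q and q and q:
  [N [N [N [K [Z q]]] and [K [Z q]]] and [K [Z q]]]
  [N [N [K [Z q]] and [N [K [Z q]]]] and [K [Z q]]]
  [N [K [Z q]] and [N [N [K [Z q]]] and [K [Z q]]]]
  [N [K [Z q]] and [N [K [Z q]] and [N [K [Z q]]]]]

4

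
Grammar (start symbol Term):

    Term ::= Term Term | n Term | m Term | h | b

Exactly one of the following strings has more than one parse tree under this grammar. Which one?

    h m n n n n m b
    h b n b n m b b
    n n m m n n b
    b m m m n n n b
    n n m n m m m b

h b n b n m b b

h m n n n n m b: 1 tree
h b n b n m b b: 37 trees
n n m m n n b: 1 tree
b m m m n n n b: 1 tree
n n m n m m m b: 1 tree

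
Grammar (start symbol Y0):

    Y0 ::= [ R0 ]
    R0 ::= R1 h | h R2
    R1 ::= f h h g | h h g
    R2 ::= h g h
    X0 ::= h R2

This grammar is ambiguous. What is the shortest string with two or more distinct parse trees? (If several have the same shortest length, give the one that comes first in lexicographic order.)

length 6: [ h h g h ] has 2 parse trees

Two derivations of [ h h g h ]:
  Y0 ⇒ [ R0 ] ⇒ [ R1 h ] ⇒ [ h h g h ]
  Y0 ⇒ [ R0 ] ⇒ [ h R2 ] ⇒ [ h h g h ]

[ h h g h ]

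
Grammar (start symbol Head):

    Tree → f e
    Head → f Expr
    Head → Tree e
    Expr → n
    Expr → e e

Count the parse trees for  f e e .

2

Parse trees for f e e:
  [Head f [Expr e e]]
  [Head [Tree f e] e]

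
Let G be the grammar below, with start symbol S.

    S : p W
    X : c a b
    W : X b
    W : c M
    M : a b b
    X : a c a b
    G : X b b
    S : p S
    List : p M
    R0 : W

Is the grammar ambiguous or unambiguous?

Witness: p c a b b

Derivation 1: S ⇒ p W ⇒ p X b ⇒ p c a b b
Derivation 2: S ⇒ p W ⇒ p c M ⇒ p c a b b

Two distinct leftmost derivations for the same string.

Ambiguous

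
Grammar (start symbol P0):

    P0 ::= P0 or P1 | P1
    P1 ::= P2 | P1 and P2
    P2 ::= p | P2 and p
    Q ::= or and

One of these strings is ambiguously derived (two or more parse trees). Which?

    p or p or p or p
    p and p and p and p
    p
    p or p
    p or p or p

p or p or p or p: 1 tree
p and p and p and p: 8 trees
p: 1 tree
p or p: 1 tree
p or p or p: 1 tree

p and p and p and p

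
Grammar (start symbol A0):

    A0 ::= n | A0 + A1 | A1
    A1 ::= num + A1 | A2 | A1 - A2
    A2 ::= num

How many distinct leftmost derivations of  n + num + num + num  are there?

Parse trees for n + num + num + num:
  [A0 [A0 n] + [A1 num + [A1 num + [A1 [A2 num]]]]]
  [A0 [A0 [A0 n] + [A1 [A2 num]]] + [A1 num + [A1 [A2 num]]]]
  [A0 [A0 [A0 n] + [A1 num + [A1 [A2 num]]]] + [A1 [A2 num]]]
  [A0 [A0 [A0 [A0 n] + [A1 [A2 num]]] + [A1 [A2 num]]] + [A1 [A2 num]]]

4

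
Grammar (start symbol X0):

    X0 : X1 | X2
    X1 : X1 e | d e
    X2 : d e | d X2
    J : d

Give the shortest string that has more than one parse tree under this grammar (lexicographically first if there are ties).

length 2: d e has 2 parse trees

Two derivations of d e:
  X0 ⇒ X1 ⇒ d e
  X0 ⇒ X2 ⇒ d e

d e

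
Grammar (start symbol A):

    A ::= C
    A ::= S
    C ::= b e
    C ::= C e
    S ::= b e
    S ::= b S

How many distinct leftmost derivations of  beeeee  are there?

Parse trees for beeeee:
  [A [C [C [C [C [C b e] e] e] e] e]]

1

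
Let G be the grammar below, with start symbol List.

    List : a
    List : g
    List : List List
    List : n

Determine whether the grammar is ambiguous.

Ambiguous

Witness: a a a

Derivation 1: List ⇒ List List ⇒ a List ⇒ a List List ⇒ a a List ⇒ a a a
Derivation 2: List ⇒ List List ⇒ List List List ⇒ a List List ⇒ a a List ⇒ a a a

Two distinct leftmost derivations for the same string.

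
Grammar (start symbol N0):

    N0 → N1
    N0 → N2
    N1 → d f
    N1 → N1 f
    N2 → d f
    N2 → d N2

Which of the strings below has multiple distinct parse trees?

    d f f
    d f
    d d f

d f

d f f: 1 tree
d f: 2 trees
d d f: 1 tree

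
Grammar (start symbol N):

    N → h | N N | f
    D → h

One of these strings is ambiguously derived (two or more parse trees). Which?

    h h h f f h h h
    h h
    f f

h h h f f h h h

h h h f f h h h: 429 trees
h h: 1 tree
f f: 1 tree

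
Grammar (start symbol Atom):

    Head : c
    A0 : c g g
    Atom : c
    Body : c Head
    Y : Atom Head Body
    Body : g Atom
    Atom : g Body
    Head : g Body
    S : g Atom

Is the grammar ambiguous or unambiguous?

Only Atom, Body, Head are reachable from Atom; ignoring the rest: Restricted to the reachable nonterminals, every rule has the form A → t or A → t B, and no two rules for the same A share a first terminal. The grammar encodes a DFA — one run per string.

Unambiguous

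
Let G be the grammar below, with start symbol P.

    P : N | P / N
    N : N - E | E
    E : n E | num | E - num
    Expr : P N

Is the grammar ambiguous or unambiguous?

Witness: num - num

Derivation 1: P ⇒ N ⇒ N - E ⇒ E - E ⇒ num - E ⇒ num - num
Derivation 2: P ⇒ N ⇒ E ⇒ E - num ⇒ num - num

Two distinct leftmost derivations for the same string.

Ambiguous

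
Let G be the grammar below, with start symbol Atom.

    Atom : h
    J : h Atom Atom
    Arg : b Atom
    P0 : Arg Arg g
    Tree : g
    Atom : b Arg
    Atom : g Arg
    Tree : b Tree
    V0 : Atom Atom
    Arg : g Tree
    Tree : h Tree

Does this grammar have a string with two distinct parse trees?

(V0, P0, J are unreachable from Atom, so their rules don't affect L(Atom).) The reachable rules are right-linear with at most one rule per (nonterminal, next-terminal) pair. Each input token forces the next rule, so parsing is deterministic.

Unambiguous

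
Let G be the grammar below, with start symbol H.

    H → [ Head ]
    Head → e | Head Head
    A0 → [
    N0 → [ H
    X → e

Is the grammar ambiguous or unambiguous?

Witness: [ e e e ]

Derivation 1: H ⇒ [ Head ] ⇒ [ Head Head ] ⇒ [ e Head ] ⇒ [ e Head Head ] ⇒ [ e e Head ] ⇒ [ e e e ]
Derivation 2: H ⇒ [ Head ] ⇒ [ Head Head ] ⇒ [ Head Head Head ] ⇒ [ e Head Head ] ⇒ [ e e Head ] ⇒ [ e e e ]

Two distinct leftmost derivations for the same string.

Ambiguous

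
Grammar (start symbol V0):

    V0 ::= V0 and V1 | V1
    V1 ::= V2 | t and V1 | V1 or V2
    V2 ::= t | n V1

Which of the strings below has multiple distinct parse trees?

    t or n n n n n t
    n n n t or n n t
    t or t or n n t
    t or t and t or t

t or n n n n n t: 1 tree
n n n t or n n t: 4 trees
t or t or n n t: 1 tree
t or t and t or t: 1 tree

n n n t or n n t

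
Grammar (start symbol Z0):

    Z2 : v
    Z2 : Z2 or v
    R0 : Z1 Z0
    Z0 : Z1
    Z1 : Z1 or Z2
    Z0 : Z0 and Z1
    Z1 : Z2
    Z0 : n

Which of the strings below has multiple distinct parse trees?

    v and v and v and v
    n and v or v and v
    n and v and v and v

n and v or v and v

v and v and v and v: 1 tree
n and v or v and v: 2 trees
n and v and v and v: 1 tree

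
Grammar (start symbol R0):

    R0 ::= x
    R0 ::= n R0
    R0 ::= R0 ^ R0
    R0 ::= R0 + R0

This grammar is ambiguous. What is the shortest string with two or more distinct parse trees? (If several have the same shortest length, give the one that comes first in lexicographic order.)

length 1: no string has ≥2 trees
length 2: no string has ≥2 trees
length 3: no string has ≥2 trees
length 4: n x + x has 2 parse trees

Two derivations of n x + x:
  R0 ⇒ n R0 ⇒ n R0 + R0 ⇒ n x + R0 ⇒ n x + x
  R0 ⇒ R0 + R0 ⇒ n R0 + R0 ⇒ n x + R0 ⇒ n x + x

n x + x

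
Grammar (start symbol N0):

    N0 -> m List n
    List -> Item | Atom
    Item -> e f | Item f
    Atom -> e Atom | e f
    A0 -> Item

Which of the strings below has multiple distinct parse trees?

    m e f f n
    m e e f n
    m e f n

m e f f n: 1 tree
m e e f n: 1 tree
m e f n: 2 trees

m e f n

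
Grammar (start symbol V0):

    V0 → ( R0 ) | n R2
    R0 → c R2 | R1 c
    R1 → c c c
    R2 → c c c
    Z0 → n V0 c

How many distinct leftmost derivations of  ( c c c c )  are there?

Parse trees for ( c c c c ):
  [V0 ( [R0 c [R2 c c c]] )]
  [V0 ( [R0 [R1 c c c] c] )]

2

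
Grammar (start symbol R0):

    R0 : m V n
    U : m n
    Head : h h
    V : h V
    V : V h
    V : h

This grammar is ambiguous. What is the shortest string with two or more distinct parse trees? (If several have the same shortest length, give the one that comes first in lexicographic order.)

length 3: no string has ≥2 trees
length 4: m h h n has 2 parse trees

Two derivations of m h h n:
  R0 ⇒ m V n ⇒ m h V n ⇒ m h h n
  R0 ⇒ m V n ⇒ m V h n ⇒ m h h n

m h h n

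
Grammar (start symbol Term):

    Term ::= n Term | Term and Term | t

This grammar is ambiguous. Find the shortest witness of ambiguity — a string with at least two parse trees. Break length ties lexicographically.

length 1: no string has ≥2 trees
length 2: no string has ≥2 trees
length 3: no string has ≥2 trees
length 4: n t and t has 2 parse trees

Two derivations of n t and t:
  Term ⇒ n Term ⇒ n Term and Term ⇒ n t and Term ⇒ n t and t
  Term ⇒ Term and Term ⇒ n Term and Term ⇒ n t and Term ⇒ n t and t

n t and t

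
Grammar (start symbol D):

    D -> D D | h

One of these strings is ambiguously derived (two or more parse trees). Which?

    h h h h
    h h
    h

h h h h: 5 trees
h h: 1 tree
h: 1 tree

h h h h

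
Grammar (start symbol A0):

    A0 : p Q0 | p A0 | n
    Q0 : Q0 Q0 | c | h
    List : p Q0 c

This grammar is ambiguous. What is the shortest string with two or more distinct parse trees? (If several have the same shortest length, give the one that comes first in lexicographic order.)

length 1: no string has ≥2 trees
length 2: no string has ≥2 trees
length 3: no string has ≥2 trees
length 4: p c c c has 2 parse trees

Two derivations of p c c c:
  A0 ⇒ p Q0 ⇒ p Q0 Q0 ⇒ p Q0 Q0 Q0 ⇒ p c Q0 Q0 ⇒ p c c Q0 ⇒ p c c c
  A0 ⇒ p Q0 ⇒ p Q0 Q0 ⇒ p c Q0 ⇒ p c Q0 Q0 ⇒ p c c Q0 ⇒ p c c c

p c c c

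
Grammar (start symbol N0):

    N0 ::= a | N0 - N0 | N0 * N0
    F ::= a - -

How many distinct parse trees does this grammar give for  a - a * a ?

Parse trees for a - a * a:
  [N0 [N0 a] - [N0 [N0 a] * [N0 a]]]
  [N0 [N0 [N0 a] - [N0 a]] * [N0 a]]

2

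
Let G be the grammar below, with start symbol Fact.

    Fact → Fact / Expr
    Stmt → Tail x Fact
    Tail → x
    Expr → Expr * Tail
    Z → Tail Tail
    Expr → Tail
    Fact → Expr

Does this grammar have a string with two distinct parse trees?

Only Fact, Expr, Tail are reachable from Fact; ignoring the rest: Fact → Fact / Expr | Expr  ;  Expr → Expr * Tail | Tail  — a left-associative chain with Tail at the bottom. Each string factors uniquely by precedence.

Unambiguous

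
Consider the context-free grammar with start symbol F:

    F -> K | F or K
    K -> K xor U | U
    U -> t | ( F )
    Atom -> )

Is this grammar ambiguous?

(Atom is unreachable from F, so its rules don't affect L(F).) This is a standard precedence ladder (F over K over U), with each level left-recursive on its own operator ('or' at F, 'xor' at K). That structure is LR(1), hence unambiguous.

Unambiguous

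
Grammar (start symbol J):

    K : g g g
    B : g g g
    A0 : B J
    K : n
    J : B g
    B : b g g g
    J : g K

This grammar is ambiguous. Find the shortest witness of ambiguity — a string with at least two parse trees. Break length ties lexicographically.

g g g g

length 2: no string has ≥2 trees
length 4: g g g g has 2 parse trees

Two derivations of g g g g:
  J ⇒ B g ⇒ g g g g
  J ⇒ g K ⇒ g g g g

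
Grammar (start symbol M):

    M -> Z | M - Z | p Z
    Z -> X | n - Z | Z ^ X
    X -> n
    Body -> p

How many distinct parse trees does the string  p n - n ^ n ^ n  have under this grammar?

Parse trees for p n - n ^ n ^ n:
  [M [M p [Z [X n]]] - [Z [Z [Z [X n]] ^ [X n]] ^ [X n]]]
  [M p [Z n - [Z [Z [Z [X n]] ^ [X n]] ^ [X n]]]]
  [M p [Z [Z n - [Z [Z [X n]] ^ [X n]]] ^ [X n]]]
  [M p [Z [Z [Z n - [Z [X n]]] ^ [X n]] ^ [X n]]]

4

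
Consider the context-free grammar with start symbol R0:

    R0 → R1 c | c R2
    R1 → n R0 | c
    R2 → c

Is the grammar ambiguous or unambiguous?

Witness: c c

Derivation 1: R0 ⇒ R1 c ⇒ c c
Derivation 2: R0 ⇒ c R2 ⇒ c c

Two distinct leftmost derivations for the same string.

Ambiguous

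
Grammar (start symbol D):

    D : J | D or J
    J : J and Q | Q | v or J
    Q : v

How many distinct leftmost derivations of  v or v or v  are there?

Parse trees for v or v or v:
  [D [J v or [J v or [J [Q v]]]]]
  [D [D [J [Q v]]] or [J v or [J [Q v]]]]
  [D [D [J v or [J [Q v]]]] or [J [Q v]]]
  [D [D [D [J [Q v]]] or [J [Q v]]] or [J [Q v]]]

4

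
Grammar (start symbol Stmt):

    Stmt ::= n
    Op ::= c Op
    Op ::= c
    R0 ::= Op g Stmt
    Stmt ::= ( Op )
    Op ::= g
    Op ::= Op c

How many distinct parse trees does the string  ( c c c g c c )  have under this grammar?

10

Parse trees for ( c c c g c c ) (showing first 6 of 10):
  [Stmt ( [Op c [Op c [Op c [Op [Op [Op g] c] c]]]] )]
  [Stmt ( [Op c [Op c [Op [Op c [Op [Op g] c]] c]]] )]
  [Stmt ( [Op c [Op c [Op [Op [Op c [Op g]] c] c]]] )]
  [Stmt ( [Op c [Op [Op c [Op c [Op [Op g] c]]] c]] )]
  [Stmt ( [Op c [Op [Op c [Op [Op c [Op g]] c]] c]] )]
  [Stmt ( [Op c [Op [Op [Op c [Op c [Op g]]] c] c]] )]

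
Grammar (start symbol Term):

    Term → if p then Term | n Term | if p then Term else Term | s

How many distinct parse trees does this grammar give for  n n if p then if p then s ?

Parse trees for n n if p then if p then s:
  [Term n [Term n [Term if p then [Term if p then [Term s]]]]]

1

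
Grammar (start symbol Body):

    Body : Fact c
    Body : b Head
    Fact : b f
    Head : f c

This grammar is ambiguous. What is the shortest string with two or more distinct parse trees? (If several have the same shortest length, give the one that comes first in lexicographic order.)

length 3: b f c has 2 parse trees

Two derivations of b f c:
  Body ⇒ Fact c ⇒ b f c
  Body ⇒ b Head ⇒ b f c

b f c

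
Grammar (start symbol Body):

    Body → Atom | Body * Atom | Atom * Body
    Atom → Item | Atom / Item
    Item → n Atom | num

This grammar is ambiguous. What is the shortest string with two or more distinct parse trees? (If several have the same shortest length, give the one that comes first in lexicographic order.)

length 1: no string has ≥2 trees
length 2: no string has ≥2 trees
length 3: num * num has 2 parse trees

Two derivations of num * num:
  Body ⇒ Body * Atom ⇒ Atom * Atom ⇒ Item * Atom ⇒ num * Atom ⇒ num * Item ⇒ num * num
  Body ⇒ Atom * Body ⇒ Item * Body ⇒ num * Body ⇒ num * Atom ⇒ num * Item ⇒ num * num

num * num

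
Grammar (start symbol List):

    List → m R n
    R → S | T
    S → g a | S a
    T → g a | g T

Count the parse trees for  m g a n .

Parse trees for m g a n:
  [List m [R [S g a]] n]
  [List m [R [T g a]] n]

2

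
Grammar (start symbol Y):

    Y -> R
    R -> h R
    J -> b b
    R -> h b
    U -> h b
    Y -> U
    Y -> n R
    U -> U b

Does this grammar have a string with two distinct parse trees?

Witness: h b

Derivation 1: Y ⇒ R ⇒ h b
Derivation 2: Y ⇒ U ⇒ h b

Two distinct leftmost derivations for the same string.

Ambiguous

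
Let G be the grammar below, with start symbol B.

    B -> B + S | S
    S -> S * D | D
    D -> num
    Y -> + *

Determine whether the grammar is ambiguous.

Unambiguous

Only B, S, D are reachable from B; ignoring the rest: This is a standard precedence ladder (B over S over D), with each level left-recursive on its own operator ('+' at B, '*' at S). That structure is LR(1), hence unambiguous.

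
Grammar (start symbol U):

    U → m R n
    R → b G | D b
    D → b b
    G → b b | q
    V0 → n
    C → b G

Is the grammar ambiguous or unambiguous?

Ambiguous

Witness: m b b b n

Derivation 1: U ⇒ m R n ⇒ m b G n ⇒ m b b b n
Derivation 2: U ⇒ m R n ⇒ m D b n ⇒ m b b b n

Two distinct leftmost derivations for the same string.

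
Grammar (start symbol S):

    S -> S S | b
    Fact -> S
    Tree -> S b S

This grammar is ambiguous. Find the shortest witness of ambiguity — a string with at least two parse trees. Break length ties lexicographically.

length 1: no string has ≥2 trees
length 2: no string has ≥2 trees
length 3: b b b has 2 parse trees

Two derivations of b b b:
  S ⇒ S S ⇒ S S S ⇒ b S S ⇒ b b S ⇒ b b b
  S ⇒ S S ⇒ b S ⇒ b S S ⇒ b b S ⇒ b b b

b b b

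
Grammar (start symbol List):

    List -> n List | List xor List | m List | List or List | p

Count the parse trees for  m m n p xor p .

Parse trees for m m n p xor p:
  [List [List m [List m [List n [List p]]]] xor [List p]]
  [List m [List [List m [List n [List p]]] xor [List p]]]
  [List m [List m [List n [List [List p] xor [List p]]]]]
  [List m [List m [List [List n [List p]] xor [List p]]]]

4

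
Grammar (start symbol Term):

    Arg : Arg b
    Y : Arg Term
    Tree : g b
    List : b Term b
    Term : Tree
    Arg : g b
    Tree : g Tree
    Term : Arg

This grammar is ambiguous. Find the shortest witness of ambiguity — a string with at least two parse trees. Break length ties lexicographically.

length 2: g b has 2 parse trees

Two derivations of g b:
  Term ⇒ Tree ⇒ g b
  Term ⇒ Arg ⇒ g b

g b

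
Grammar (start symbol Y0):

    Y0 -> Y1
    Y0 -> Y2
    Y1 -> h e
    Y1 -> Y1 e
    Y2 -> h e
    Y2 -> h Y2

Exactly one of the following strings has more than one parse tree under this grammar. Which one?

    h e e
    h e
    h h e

h e

h e e: 1 tree
h e: 2 trees
h h e: 1 tree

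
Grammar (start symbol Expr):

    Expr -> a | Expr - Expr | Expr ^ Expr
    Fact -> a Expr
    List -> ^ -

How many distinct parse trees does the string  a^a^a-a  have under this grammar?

Parse trees for a^a^a-a:
  [Expr [Expr [Expr a] ^ [Expr [Expr a] ^ [Expr a]]] - [Expr a]]
  [Expr [Expr [Expr [Expr a] ^ [Expr a]] ^ [Expr a]] - [Expr a]]
  [Expr [Expr a] ^ [Expr [Expr [Expr a] ^ [Expr a]] - [Expr a]]]
  [Expr [Expr a] ^ [Expr [Expr a] ^ [Expr [Expr a] - [Expr a]]]]
  [Expr [Expr [Expr a] ^ [Expr a]] ^ [Expr [Expr a] - [Expr a]]]

5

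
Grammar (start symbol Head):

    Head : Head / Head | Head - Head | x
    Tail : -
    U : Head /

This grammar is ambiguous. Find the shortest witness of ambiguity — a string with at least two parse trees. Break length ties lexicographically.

length 1: no string has ≥2 trees
length 3: no string has ≥2 trees
length 5: x - x - x has 2 parse trees

Two derivations of x - x - x:
  Head ⇒ Head - Head ⇒ Head - Head - Head ⇒ x - Head - Head ⇒ x - x - Head ⇒ x - x - x
  Head ⇒ Head - Head ⇒ x - Head ⇒ x - Head - Head ⇒ x - x - Head ⇒ x - x - x

x - x - x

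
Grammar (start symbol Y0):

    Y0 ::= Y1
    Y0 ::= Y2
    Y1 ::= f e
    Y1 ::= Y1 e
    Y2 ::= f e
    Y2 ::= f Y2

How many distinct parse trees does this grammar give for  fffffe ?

1

Parse trees for fffffe:
  [Y0 [Y2 f [Y2 f [Y2 f [Y2 f [Y2 f e]]]]]]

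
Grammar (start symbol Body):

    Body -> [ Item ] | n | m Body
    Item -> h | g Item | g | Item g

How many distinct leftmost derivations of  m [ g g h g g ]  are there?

6

Parse trees for m [ g g h g g ]:
  [Body m [Body [ [Item g [Item g [Item [Item [Item h] g] g]]] ]]]
  [Body m [Body [ [Item g [Item [Item g [Item [Item h] g]] g]] ]]]
  [Body m [Body [ [Item g [Item [Item [Item g [Item h]] g] g]] ]]]
  [Body m [Body [ [Item [Item g [Item g [Item [Item h] g]]] g] ]]]
  [Body m [Body [ [Item [Item g [Item [Item g [Item h]] g]] g] ]]]
  [Body m [Body [ [Item [Item [Item g [Item g [Item h]]] g] g] ]]]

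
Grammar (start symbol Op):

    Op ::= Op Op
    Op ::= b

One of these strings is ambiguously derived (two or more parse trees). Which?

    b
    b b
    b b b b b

b: 1 tree
b b: 1 tree
b b b b b: 14 trees

b b b b b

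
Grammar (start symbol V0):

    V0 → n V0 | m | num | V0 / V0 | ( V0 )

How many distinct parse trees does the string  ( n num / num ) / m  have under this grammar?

Parse trees for ( n num / num ) / m:
  [V0 [V0 ( [V0 n [V0 [V0 num] / [V0 num]]] )] / [V0 m]]
  [V0 [V0 ( [V0 [V0 n [V0 num]] / [V0 num]] )] / [V0 m]]

2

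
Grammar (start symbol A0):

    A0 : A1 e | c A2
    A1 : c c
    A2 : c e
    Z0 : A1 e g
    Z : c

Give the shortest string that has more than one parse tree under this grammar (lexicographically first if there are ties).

c c e

length 3: c c e has 2 parse trees

Two derivations of c c e:
  A0 ⇒ A1 e ⇒ c c e
  A0 ⇒ c A2 ⇒ c c e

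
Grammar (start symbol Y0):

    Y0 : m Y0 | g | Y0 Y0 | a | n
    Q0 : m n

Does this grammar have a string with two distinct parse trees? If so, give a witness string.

Ambiguous

Witness: a a a

Derivation 1: Y0 ⇒ Y0 Y0 ⇒ Y0 Y0 Y0 ⇒ a Y0 Y0 ⇒ a a Y0 ⇒ a a a
Derivation 2: Y0 ⇒ Y0 Y0 ⇒ a Y0 ⇒ a Y0 Y0 ⇒ a a Y0 ⇒ a a a

Two distinct leftmost derivations for the same string.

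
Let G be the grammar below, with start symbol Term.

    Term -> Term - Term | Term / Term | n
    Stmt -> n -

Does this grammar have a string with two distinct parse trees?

Witness: n - n - n

Derivation 1: Term ⇒ Term - Term ⇒ Term - Term - Term ⇒ n - Term - Term ⇒ n - n - Term ⇒ n - n - n
Derivation 2: Term ⇒ Term - Term ⇒ n - Term ⇒ n - Term - Term ⇒ n - n - Term ⇒ n - n - n

Two distinct leftmost derivations for the same string.

Ambiguous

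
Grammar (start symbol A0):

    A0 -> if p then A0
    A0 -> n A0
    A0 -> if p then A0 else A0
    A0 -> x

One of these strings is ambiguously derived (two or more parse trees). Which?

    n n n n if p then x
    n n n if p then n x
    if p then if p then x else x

n n n n if p then x: 1 tree
n n n if p then n x: 1 tree
if p then if p then x else x: 2 trees

if p then if p then x else x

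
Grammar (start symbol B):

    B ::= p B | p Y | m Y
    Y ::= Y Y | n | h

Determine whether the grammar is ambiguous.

Witness: m h h h

Derivation 1: B ⇒ m Y ⇒ m Y Y ⇒ m Y Y Y ⇒ m h Y Y ⇒ m h h Y ⇒ m h h h
Derivation 2: B ⇒ m Y ⇒ m Y Y ⇒ m h Y ⇒ m h Y Y ⇒ m h h Y ⇒ m h h h

Two distinct leftmost derivations for the same string.

Ambiguous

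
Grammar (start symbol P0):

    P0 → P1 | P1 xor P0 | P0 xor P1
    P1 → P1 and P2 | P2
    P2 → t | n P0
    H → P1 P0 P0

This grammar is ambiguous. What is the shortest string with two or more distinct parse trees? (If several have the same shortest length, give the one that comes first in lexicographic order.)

length 1: no string has ≥2 trees
length 2: no string has ≥2 trees
length 3: t xor t has 2 parse trees

Two derivations of t xor t:
  P0 ⇒ P1 xor P0 ⇒ P2 xor P0 ⇒ t xor P0 ⇒ t xor P1 ⇒ t xor P2 ⇒ t xor t
  P0 ⇒ P0 xor P1 ⇒ P1 xor P1 ⇒ P2 xor P1 ⇒ t xor P1 ⇒ t xor P2 ⇒ t xor t

t xor t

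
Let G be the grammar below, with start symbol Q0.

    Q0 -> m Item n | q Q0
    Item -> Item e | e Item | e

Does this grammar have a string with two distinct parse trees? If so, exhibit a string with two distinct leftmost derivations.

Ambiguous

Witness: m e e n

Derivation 1: Q0 ⇒ m Item n ⇒ m Item e n ⇒ m e e n
Derivation 2: Q0 ⇒ m Item n ⇒ m e Item n ⇒ m e e n

Two distinct leftmost derivations for the same string.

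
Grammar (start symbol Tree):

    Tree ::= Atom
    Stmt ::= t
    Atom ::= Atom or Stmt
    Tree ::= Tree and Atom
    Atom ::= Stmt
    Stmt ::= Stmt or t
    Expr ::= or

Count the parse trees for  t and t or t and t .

2

Parse trees for t and t or t and t:
  [Tree [Tree [Tree [Atom [Stmt t]]] and [Atom [Atom [Stmt t]] or [Stmt t]]] and [Atom [Stmt t]]]
  [Tree [Tree [Tree [Atom [Stmt t]]] and [Atom [Stmt [Stmt t] or t]]] and [Atom [Stmt t]]]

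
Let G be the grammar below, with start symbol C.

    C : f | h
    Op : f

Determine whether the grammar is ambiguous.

(Op is unreachable from C, so its rules don't affect L(C).) The reachable rules are right-linear with at most one rule per (nonterminal, next-terminal) pair. Each input token forces the next rule, so parsing is deterministic.

Unambiguous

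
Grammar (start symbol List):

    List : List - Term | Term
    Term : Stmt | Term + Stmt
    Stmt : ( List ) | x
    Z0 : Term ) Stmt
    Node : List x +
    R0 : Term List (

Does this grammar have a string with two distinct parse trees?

(Z0, Node, R0 are unreachable from List, so their rules don't affect L(List).) This is a standard precedence ladder (List over Term over Stmt), with each level left-recursive on its own operator ('-' at List, '+' at Term). That structure is LR(1), hence unambiguous.

Unambiguous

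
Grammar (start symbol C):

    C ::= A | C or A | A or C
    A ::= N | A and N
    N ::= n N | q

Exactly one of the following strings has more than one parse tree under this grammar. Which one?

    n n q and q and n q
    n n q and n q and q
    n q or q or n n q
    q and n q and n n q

n n q and q and n q: 1 tree
n n q and n q and q: 1 tree
n q or q or n n q: 4 trees
q and n q and n n q: 1 tree

n q or q or n n q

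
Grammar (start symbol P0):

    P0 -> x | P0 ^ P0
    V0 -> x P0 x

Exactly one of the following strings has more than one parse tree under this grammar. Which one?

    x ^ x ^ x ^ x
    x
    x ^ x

x ^ x ^ x ^ x: 5 trees
x: 1 tree
x ^ x: 1 tree

x ^ x ^ x ^ x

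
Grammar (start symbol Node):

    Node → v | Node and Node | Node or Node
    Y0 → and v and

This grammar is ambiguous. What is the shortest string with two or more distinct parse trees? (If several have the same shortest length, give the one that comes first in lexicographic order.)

length 1: no string has ≥2 trees
length 3: no string has ≥2 trees
length 5: v and v and v has 2 parse trees

Two derivations of v and v and v:
  Node ⇒ Node and Node ⇒ v and Node ⇒ v and Node and Node ⇒ v and v and Node ⇒ v and v and v
  Node ⇒ Node and Node ⇒ Node and Node and Node ⇒ v and Node and Node ⇒ v and v and Node ⇒ v and v and v

v and v and v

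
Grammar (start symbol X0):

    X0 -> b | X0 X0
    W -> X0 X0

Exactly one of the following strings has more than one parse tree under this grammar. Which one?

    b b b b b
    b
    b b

b b b b b

b b b b b: 14 trees
b: 1 tree
b b: 1 tree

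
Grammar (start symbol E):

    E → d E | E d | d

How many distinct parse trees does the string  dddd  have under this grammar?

8

Parse trees for dddd:
  [E d [E d [E d [E d]]]]
  [E d [E d [E [E d] d]]]
  [E d [E [E d [E d]] d]]
  [E d [E [E [E d] d] d]]
  [E [E d [E d [E d]]] d]
  [E [E d [E [E d] d]] d]
  [E [E [E d [E d]] d] d]
  [E [E [E [E d] d] d] d]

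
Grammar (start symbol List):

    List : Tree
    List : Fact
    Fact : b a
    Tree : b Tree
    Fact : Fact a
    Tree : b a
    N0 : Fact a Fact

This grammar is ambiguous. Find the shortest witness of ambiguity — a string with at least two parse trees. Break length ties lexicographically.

length 2: b a has 2 parse trees

Two derivations of b a:
  List ⇒ Tree ⇒ b a
  List ⇒ Fact ⇒ b a

b a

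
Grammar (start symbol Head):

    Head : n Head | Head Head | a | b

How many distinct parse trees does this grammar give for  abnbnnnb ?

Parse trees for abnbnnnb:
  [Head [Head a] [Head [Head b] [Head n [Head [Head b] [Head n [Head n [Head n [Head b]]]]]]]]
  [Head [Head a] [Head [Head b] [Head [Head n [Head b]] [Head n [Head n [Head n [Head b]]]]]]]
  [Head [Head a] [Head [Head [Head b] [Head n [Head b]]] [Head n [Head n [Head n [Head b]]]]]]
  [Head [Head [Head a] [Head b]] [Head n [Head [Head b] [Head n [Head n [Head n [Head b]]]]]]]
  [Head [Head [Head a] [Head b]] [Head [Head n [Head b]] [Head n [Head n [Head n [Head b]]]]]]
  [Head [Head [Head a] [Head [Head b] [Head n [Head b]]]] [Head n [Head n [Head n [Head b]]]]]
  [Head [Head [Head [Head a] [Head b]] [Head n [Head b]]] [Head n [Head n [Head n [Head b]]]]]

7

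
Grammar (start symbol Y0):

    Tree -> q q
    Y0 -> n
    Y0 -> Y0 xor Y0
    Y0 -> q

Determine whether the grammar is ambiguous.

Witness: n xor n xor n

Derivation 1: Y0 ⇒ Y0 xor Y0 ⇒ n xor Y0 ⇒ n xor Y0 xor Y0 ⇒ n xor n xor Y0 ⇒ n xor n xor n
Derivation 2: Y0 ⇒ Y0 xor Y0 ⇒ Y0 xor Y0 xor Y0 ⇒ n xor Y0 xor Y0 ⇒ n xor n xor Y0 ⇒ n xor n xor n

Two distinct leftmost derivations for the same string.

Ambiguous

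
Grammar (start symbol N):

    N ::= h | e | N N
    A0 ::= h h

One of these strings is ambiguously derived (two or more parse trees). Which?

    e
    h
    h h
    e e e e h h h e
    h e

e e e e h h h e

e: 1 tree
h: 1 tree
h h: 1 tree
e e e e h h h e: 429 trees
h e: 1 tree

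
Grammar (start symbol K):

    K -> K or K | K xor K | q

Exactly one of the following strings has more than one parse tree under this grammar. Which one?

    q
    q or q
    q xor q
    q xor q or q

q xor q or q

q: 1 tree
q or q: 1 tree
q xor q: 1 tree
q xor q or q: 2 trees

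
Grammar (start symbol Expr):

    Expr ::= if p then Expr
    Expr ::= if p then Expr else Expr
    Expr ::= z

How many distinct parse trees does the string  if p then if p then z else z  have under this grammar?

2

Parse trees for if p then if p then z else z:
  [Expr if p then [Expr if p then [Expr z] else [Expr z]]]
  [Expr if p then [Expr if p then [Expr z]] else [Expr z]]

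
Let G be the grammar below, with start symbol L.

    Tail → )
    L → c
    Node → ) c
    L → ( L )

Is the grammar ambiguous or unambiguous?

(Tail, Node are unreachable from L, so their rules don't affect L(L).) Each string is a nest of matched brackets around a single atom. An opening bracket forces the recursive rule; an atom forces the base rule.

Unambiguous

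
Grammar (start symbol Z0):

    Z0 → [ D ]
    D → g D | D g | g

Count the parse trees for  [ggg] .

4

Parse trees for [ggg]:
  [Z0 [ [D g [D g [D g]]] ]]
  [Z0 [ [D g [D [D g] g]] ]]
  [Z0 [ [D [D g [D g]] g] ]]
  [Z0 [ [D [D [D g] g] g] ]]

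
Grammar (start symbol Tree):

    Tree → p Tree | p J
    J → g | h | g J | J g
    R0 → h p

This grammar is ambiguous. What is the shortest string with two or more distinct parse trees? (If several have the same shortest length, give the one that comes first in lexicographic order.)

length 2: no string has ≥2 trees
length 3: p g g has 2 parse trees

Two derivations of p g g:
  Tree ⇒ p J ⇒ p g J ⇒ p g g
  Tree ⇒ p J ⇒ p J g ⇒ p g g

p g g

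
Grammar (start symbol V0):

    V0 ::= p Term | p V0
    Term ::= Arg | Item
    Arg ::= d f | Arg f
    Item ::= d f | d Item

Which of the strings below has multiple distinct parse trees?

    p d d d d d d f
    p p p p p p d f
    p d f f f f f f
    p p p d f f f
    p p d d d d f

p p p p p p d f

p d d d d d d f: 1 tree
p p p p p p d f: 2 trees
p d f f f f f f: 1 tree
p p p d f f f: 1 tree
p p d d d d f: 1 tree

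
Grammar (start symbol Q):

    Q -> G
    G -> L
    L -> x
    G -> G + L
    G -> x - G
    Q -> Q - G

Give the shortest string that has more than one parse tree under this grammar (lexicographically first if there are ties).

x - x

length 1: no string has ≥2 trees
length 3: x - x has 2 parse trees

Two derivations of x - x:
  Q ⇒ G ⇒ x - G ⇒ x - L ⇒ x - x
  Q ⇒ Q - G ⇒ G - G ⇒ L - G ⇒ x - G ⇒ x - L ⇒ x - x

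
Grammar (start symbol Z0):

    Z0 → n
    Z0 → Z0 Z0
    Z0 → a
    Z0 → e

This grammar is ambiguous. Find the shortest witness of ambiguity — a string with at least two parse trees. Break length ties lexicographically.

a a a

length 1: no string has ≥2 trees
length 2: no string has ≥2 trees
length 3: a a a has 2 parse trees

Two derivations of a a a:
  Z0 ⇒ Z0 Z0 ⇒ Z0 Z0 Z0 ⇒ a Z0 Z0 ⇒ a a Z0 ⇒ a a a
  Z0 ⇒ Z0 Z0 ⇒ a Z0 ⇒ a Z0 Z0 ⇒ a a Z0 ⇒ a a a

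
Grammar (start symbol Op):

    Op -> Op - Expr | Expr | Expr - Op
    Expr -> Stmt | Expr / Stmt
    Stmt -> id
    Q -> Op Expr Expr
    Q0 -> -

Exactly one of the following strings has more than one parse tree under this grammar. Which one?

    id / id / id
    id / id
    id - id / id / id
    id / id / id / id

id / id / id: 1 tree
id / id: 1 tree
id - id / id / id: 2 trees
id / id / id / id: 1 tree

id - id / id / id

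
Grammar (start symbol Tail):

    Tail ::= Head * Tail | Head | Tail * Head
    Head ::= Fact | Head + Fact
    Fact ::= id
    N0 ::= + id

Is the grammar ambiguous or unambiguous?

Witness: id * id

Derivation 1: Tail ⇒ Head * Tail ⇒ Fact * Tail ⇒ id * Tail ⇒ id * Head ⇒ id * Fact ⇒ id * id
Derivation 2: Tail ⇒ Tail * Head ⇒ Head * Head ⇒ Fact * Head ⇒ id * Head ⇒ id * Fact ⇒ id * id

Two distinct leftmost derivations for the same string.

Ambiguous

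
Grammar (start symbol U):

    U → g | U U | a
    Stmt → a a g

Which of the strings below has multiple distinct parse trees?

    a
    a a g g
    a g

a: 1 tree
a a g g: 5 trees
a g: 1 tree

a a g g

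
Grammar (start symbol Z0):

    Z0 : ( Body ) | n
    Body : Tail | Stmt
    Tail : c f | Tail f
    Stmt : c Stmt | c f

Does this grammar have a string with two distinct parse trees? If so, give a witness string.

Ambiguous

Witness: ( c f )

Derivation 1: Z0 ⇒ ( Body ) ⇒ ( Tail ) ⇒ ( c f )
Derivation 2: Z0 ⇒ ( Body ) ⇒ ( Stmt ) ⇒ ( c f )

Two distinct leftmost derivations for the same string.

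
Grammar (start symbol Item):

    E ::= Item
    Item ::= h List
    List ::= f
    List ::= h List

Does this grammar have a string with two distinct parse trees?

Unambiguous

(E is unreachable from Item, so its rules don't affect L(Item).) The reachable rules are right-linear with at most one rule per (nonterminal, next-terminal) pair. Each input token forces the next rule, so parsing is deterministic.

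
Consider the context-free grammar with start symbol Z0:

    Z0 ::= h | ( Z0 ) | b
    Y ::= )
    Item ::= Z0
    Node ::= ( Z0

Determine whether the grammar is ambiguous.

Unambiguous

Only Z0 is reachable from Z0; ignoring the rest: L(Z0) is { openⁿ atom closeⁿ : n ≥ 0 }. The bracket depth fixes n, and the derivation is forced at every step.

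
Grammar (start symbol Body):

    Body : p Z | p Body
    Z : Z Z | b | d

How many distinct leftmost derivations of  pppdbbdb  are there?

Parse trees for pppdbbdb (showing first 6 of 14):
  [Body p [Body p [Body p [Z [Z d] [Z [Z b] [Z [Z b] [Z [Z d] [Z b]]]]]]]]
  [Body p [Body p [Body p [Z [Z d] [Z [Z b] [Z [Z [Z b] [Z d]] [Z b]]]]]]]
  [Body p [Body p [Body p [Z [Z d] [Z [Z [Z b] [Z b]] [Z [Z d] [Z b]]]]]]]
  [Body p [Body p [Body p [Z [Z d] [Z [Z [Z b] [Z [Z b] [Z d]]] [Z b]]]]]]
  [Body p [Body p [Body p [Z [Z d] [Z [Z [Z [Z b] [Z b]] [Z d]] [Z b]]]]]]
  [Body p [Body p [Body p [Z [Z [Z d] [Z b]] [Z [Z b] [Z [Z d] [Z b]]]]]]]

14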